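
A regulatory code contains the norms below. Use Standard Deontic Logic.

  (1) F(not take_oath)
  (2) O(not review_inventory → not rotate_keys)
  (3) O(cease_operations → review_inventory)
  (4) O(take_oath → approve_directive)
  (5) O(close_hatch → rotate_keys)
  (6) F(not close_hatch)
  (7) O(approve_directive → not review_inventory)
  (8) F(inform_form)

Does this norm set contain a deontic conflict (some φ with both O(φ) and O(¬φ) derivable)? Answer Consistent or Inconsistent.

Premise 6, F(not close_hatch), is equivalent to O(close_hatch).
With premise 5, O(close_hatch → rotate_keys), the K-axiom yields O(rotate_keys).
Premise 2 is O(not review_inventory → not rotate_keys); contrapositively O(rotate_keys → review_inventory). Since O(rotate_keys) holds, K gives O(review_inventory).
The contrapositive of premise 7 (O(approve_directive → not review_inventory)) is O(review_inventory → not approve_directive), and O(review_inventory) is already established, so O(not approve_directive).
Premise 4, O(take_oath → approve_directive), contraposes to O(not approve_directive → not take_oath); with O(not approve_directive) we get O(not take_oath).
Yet premise 1 is F(not take_oath), i.e. O(take_oath).
We now have both O(not take_oath) and O(take_oath) — take_oath is simultaneously obligatory and forbidden, violating the D-axiom.

Inconsistent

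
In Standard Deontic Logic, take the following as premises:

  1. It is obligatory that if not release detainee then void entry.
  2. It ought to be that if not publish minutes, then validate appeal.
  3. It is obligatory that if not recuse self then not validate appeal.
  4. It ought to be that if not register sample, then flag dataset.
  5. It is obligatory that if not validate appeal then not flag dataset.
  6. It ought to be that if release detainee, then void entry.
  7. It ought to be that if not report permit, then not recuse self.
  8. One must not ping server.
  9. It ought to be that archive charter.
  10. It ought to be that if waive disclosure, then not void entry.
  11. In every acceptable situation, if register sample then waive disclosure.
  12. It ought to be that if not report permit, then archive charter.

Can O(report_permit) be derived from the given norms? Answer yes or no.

By case analysis on release_detainee: premise 6 gives O(release_detainee → void_entry) and premise 1 gives O(¬release_detainee → void_entry), so O(void_entry) either way.
The contrapositive of premise 10 (O(waive_disclosure → ¬void_entry)) is O(void_entry → ¬waive_disclosure), and O(void_entry) is already established, so O(¬waive_disclosure).
The contrapositive of premise 11 (O(register_sample → waive_disclosure)) is O(¬waive_disclosure → ¬register_sample), and O(¬waive_disclosure) is already established, so O(¬register_sample).
Premise 4 is O(¬register_sample → flag_dataset); since O(¬register_sample), deontic closure gives O(flag_dataset).
The contrapositive of premise 5 (O(¬validate_appeal → ¬flag_dataset)) is O(flag_dataset → validate_appeal), and O(flag_dataset) is already established, so O(validate_appeal).
Premise 3, O(¬recuse_self → ¬validate_appeal), contraposes to O(validate_appeal → recuse_self); with O(validate_appeal) we get O(recuse_self).
Premise 7 is O(¬report_permit → ¬recuse_self); contrapositively O(recuse_self → report_permit). Since O(recuse_self) holds, K gives O(report_permit).
Premises 2, 8, 9, 12 do not contribute to this derivation.
So O(report_permit) follows.

Yes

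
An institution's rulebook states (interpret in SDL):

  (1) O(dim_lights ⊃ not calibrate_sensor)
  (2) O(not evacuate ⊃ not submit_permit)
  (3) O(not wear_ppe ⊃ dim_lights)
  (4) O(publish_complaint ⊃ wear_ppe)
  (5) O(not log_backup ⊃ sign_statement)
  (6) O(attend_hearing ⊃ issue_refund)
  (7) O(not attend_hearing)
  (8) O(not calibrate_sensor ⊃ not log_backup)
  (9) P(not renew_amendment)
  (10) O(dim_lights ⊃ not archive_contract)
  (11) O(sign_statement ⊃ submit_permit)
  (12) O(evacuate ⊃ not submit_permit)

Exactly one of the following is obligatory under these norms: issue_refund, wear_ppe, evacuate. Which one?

Premises 12 and 2 cover both cases: O(evacuate ⊃ not submit_permit) and O(not evacuate ⊃ not submit_permit). Since evacuate ∨ not evacuate is a tautology, O(not submit_permit) follows.
Premise 11 is O(sign_statement ⊃ submit_permit); contrapositively O(not submit_permit ⊃ not sign_statement). Since O(not submit_permit) holds, K gives O(not sign_statement).
Premise 5 is O(not log_backup ⊃ sign_statement); contrapositively O(not sign_statement ⊃ log_backup). Since O(not sign_statement) holds, K gives O(log_backup).
Premise 8, O(not calibrate_sensor ⊃ not log_backup), contraposes to O(log_backup ⊃ calibrate_sensor); with O(log_backup) we get O(calibrate_sensor).
Premise 1 is O(dim_lights ⊃ not calibrate_sensor); contrapositively O(calibrate_sensor ⊃ not dim_lights). Since O(calibrate_sensor) holds, K gives O(not dim_lights).
Premise 3 is O(not wear_ppe ⊃ dim_lights); contrapositively O(not dim_lights ⊃ wear_ppe). Since O(not dim_lights) holds, K gives O(wear_ppe).
So O(wear_ppe) holds — wear_ppe is obligatory. None of the other listed options is made obligatory by any chain of premises.

wear_ppe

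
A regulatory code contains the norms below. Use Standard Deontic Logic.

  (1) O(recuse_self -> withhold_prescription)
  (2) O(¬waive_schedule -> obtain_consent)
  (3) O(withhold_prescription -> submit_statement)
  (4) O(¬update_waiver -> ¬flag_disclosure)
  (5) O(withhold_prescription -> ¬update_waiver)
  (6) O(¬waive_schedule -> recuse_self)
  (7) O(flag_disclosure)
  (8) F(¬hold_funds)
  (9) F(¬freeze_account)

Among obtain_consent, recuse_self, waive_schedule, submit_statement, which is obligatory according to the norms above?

Premise 7 states O(flag_disclosure) outright.
Premise 4 is O(¬update_waiver -> ¬flag_disclosure); contrapositively O(flag_disclosure -> update_waiver). Since O(flag_disclosure) holds, K gives O(update_waiver).
Premise 5 is O(withhold_prescription -> ¬update_waiver); contrapositively O(update_waiver -> ¬withhold_prescription). Since O(update_waiver) holds, K gives O(¬withhold_prescription).
Premise 1, O(recuse_self -> withhold_prescription), contraposes to O(¬withhold_prescription -> ¬recuse_self); with O(¬withhold_prescription) we get O(¬recuse_self).
Premise 6 is O(¬waive_schedule -> recuse_self); contrapositively O(¬recuse_self -> waive_schedule). Since O(¬recuse_self) holds, K gives O(waive_schedule).
So O(waive_schedule) holds — waive_schedule is obligatory. None of the other listed options is made obligatory by any chain of premises.

waive_schedule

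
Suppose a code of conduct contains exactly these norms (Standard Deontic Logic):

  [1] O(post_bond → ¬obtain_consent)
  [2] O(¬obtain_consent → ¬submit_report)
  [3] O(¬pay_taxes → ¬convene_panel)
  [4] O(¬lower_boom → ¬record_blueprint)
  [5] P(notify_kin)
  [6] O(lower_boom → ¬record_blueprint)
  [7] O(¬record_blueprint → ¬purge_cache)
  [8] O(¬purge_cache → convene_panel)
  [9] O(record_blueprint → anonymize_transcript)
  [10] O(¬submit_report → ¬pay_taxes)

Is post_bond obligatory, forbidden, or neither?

Forbidden

Premises 6 and 4 are O(lower_boom → ¬record_blueprint) and O(¬lower_boom → ¬record_blueprint); every ideal world satisfies lower_boom or ¬lower_boom, so in either case ¬record_blueprint holds — hence O(¬record_blueprint).
Premise 7 is O(¬record_blueprint → ¬purge_cache); since O(¬record_blueprint), deontic closure gives O(¬purge_cache).
From O(¬purge_cache) and premise 8, O(¬purge_cache → convene_panel), we obtain O(convene_panel).
The contrapositive of premise 3 (O(¬pay_taxes → ¬convene_panel)) is O(convene_panel → pay_taxes), and O(convene_panel) is already established, so O(pay_taxes).
The contrapositive of premise 10 (O(¬submit_report → ¬pay_taxes)) is O(pay_taxes → submit_report), and O(pay_taxes) is already established, so O(submit_report).
Premise 2 is O(¬obtain_consent → ¬submit_report); contrapositively O(submit_report → obtain_consent). Since O(submit_report) holds, K gives O(obtain_consent).
The contrapositive of premise 1 (O(post_bond → ¬obtain_consent)) is O(obtain_consent → ¬post_bond), and O(obtain_consent) is already established, so O(¬post_bond).
Premises 5, 9 do not contribute to this derivation.
Thus O(¬post_bond), which is F(post_bond): post_bond is forbidden.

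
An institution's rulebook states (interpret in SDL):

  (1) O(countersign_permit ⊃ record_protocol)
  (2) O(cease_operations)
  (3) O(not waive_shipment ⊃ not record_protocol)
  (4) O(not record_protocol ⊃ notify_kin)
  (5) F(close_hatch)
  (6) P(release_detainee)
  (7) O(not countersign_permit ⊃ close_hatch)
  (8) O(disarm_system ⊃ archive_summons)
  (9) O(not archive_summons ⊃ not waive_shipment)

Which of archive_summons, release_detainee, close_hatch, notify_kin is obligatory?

archive_summons

Premise 5, F(close_hatch), is equivalent to O(not close_hatch).
Premise 7, O(not countersign_permit ⊃ close_hatch), contraposes to O(not close_hatch ⊃ countersign_permit); with O(not close_hatch) we get O(countersign_permit).
With premise 1, O(countersign_permit ⊃ record_protocol), the K-axiom yields O(record_protocol).
Premise 3 is O(not waive_shipment ⊃ not record_protocol); contrapositively O(record_protocol ⊃ waive_shipment). Since O(record_protocol) holds, K gives O(waive_shipment).
Premise 9 is O(not archive_summons ⊃ not waive_shipment); contrapositively O(waive_shipment ⊃ archive_summons). Since O(waive_shipment) holds, K gives O(archive_summons).
So O(archive_summons) holds — archive_summons is obligatory. None of the other listed options is made obligatory by any chain of premises.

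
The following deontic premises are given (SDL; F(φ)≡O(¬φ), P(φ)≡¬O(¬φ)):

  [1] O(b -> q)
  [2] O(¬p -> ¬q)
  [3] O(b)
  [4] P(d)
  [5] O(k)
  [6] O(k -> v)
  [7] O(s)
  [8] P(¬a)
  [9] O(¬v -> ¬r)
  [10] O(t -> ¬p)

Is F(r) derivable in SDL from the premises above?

Premise 9 is O(¬v -> ¬r), but O(¬v) is not derivable from the premises, so it does not yield O(¬r).
No other premise forces O(¬r). An ideal world satisfying every premise can still have r true, so F(r) is not derivable.

No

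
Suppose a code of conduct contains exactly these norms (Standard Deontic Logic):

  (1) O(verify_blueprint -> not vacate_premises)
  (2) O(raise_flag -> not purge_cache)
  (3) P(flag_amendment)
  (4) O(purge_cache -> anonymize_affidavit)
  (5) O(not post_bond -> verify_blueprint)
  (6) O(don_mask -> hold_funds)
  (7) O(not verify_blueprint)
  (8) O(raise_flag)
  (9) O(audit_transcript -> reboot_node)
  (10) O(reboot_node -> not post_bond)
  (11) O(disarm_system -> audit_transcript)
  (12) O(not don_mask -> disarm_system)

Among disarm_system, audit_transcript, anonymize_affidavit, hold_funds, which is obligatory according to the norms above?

Premise 7 states O(not verify_blueprint) outright.
Premise 5 is O(not post_bond -> verify_blueprint); contrapositively O(not verify_blueprint -> post_bond). Since O(not verify_blueprint) holds, K gives O(post_bond).
Premise 10 is O(reboot_node -> not post_bond); contrapositively O(post_bond -> not reboot_node). Since O(post_bond) holds, K gives O(not reboot_node).
Premise 9, O(audit_transcript -> reboot_node), contraposes to O(not reboot_node -> not audit_transcript); with O(not reboot_node) we get O(not audit_transcript).
The contrapositive of premise 11 (O(disarm_system -> audit_transcript)) is O(not audit_transcript -> not disarm_system), and O(not audit_transcript) is already established, so O(not disarm_system).
Premise 12 is O(not don_mask -> disarm_system); contrapositively O(not disarm_system -> don_mask). Since O(not disarm_system) holds, K gives O(don_mask).
Premise 6 is O(don_mask -> hold_funds); since O(don_mask), deontic closure gives O(hold_funds).
So O(hold_funds) holds — hold_funds is obligatory. None of the other listed options is made obligatory by any chain of premises.

hold_funds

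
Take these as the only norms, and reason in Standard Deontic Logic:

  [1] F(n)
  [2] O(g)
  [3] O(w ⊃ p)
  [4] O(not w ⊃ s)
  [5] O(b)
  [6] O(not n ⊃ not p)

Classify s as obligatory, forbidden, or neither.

Obligatory

Premise 1 is F(n), i.e. O(not n).
With premise 6, O(not n ⊃ not p), the K-axiom yields O(not p).
Premise 3 is O(w ⊃ p); contrapositively O(not p ⊃ not w). Since O(not p) holds, K gives O(not w).
Applying K to premise 4 (O(not w ⊃ s)) and O(not w) yields O(s).
Premises 2, 5 do not contribute to this derivation.
Hence s is obligatory.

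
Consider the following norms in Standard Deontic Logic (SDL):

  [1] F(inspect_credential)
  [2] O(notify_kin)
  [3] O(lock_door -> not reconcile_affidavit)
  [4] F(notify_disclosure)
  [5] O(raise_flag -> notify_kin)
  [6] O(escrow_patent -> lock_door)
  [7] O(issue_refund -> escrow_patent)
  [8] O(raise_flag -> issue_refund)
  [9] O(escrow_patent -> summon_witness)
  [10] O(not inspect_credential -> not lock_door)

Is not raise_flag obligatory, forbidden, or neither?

Obligatory

Premise 1, F(inspect_credential), is equivalent to O(not inspect_credential).
Applying K to premise 10 (O(not inspect_credential -> not lock_door)) and O(not inspect_credential) yields O(not lock_door).
Premise 6, O(escrow_patent -> lock_door), contraposes to O(not lock_door -> not escrow_patent); with O(not lock_door) we get O(not escrow_patent).
The contrapositive of premise 7 (O(issue_refund -> escrow_patent)) is O(not escrow_patent -> not issue_refund), and O(not escrow_patent) is already established, so O(not issue_refund).
Premise 8 is O(raise_flag -> issue_refund); contrapositively O(not issue_refund -> not raise_flag). Since O(not issue_refund) holds, K gives O(not raise_flag).
Premises 2, 3, 4, 5, 9 do not contribute to this derivation.
Hence not raise_flag is obligatory.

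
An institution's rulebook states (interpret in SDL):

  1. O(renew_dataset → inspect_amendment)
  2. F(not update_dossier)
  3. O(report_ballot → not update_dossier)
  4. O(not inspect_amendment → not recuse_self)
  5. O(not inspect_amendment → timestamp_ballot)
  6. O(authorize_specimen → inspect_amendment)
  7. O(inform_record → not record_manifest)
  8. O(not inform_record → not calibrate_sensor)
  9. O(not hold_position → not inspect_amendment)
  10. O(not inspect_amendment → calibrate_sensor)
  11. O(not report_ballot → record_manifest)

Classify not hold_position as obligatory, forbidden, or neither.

Forbidden

Premise 2, F(not update_dossier), is equivalent to O(update_dossier).
The contrapositive of premise 3 (O(report_ballot → not update_dossier)) is O(update_dossier → not report_ballot), and O(update_dossier) is already established, so O(not report_ballot).
Applying K to premise 11 (O(not report_ballot → record_manifest)) and O(not report_ballot) yields O(record_manifest).
Premise 7, O(inform_record → not record_manifest), contraposes to O(record_manifest → not inform_record); with O(record_manifest) we get O(not inform_record).
Applying K to premise 8 (O(not inform_record → not calibrate_sensor)) and O(not inform_record) yields O(not calibrate_sensor).
Premise 10, O(not inspect_amendment → calibrate_sensor), contraposes to O(not calibrate_sensor → inspect_amendment); with O(not calibrate_sensor) we get O(inspect_amendment).
The contrapositive of premise 9 (O(not hold_position → not inspect_amendment)) is O(inspect_amendment → hold_position), and O(inspect_amendment) is already established, so O(hold_position).
Premises 1, 4, 5, 6 do not contribute to this derivation.
Thus O(hold_position), which is F(not hold_position): not hold_position is forbidden.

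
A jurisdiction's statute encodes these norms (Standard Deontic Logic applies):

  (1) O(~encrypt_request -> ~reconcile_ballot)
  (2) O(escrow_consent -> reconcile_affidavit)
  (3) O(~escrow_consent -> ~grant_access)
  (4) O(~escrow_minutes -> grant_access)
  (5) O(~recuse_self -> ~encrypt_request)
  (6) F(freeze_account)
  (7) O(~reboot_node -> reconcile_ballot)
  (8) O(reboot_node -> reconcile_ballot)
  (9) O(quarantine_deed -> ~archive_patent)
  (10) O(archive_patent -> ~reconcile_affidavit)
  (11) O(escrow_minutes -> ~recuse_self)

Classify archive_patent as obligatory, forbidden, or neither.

Forbidden

Premises 7 and 8 are O(~reboot_node -> reconcile_ballot) and O(reboot_node -> reconcile_ballot); every ideal world satisfies ~reboot_node or reboot_node, so in either case reconcile_ballot holds — hence O(reconcile_ballot).
The contrapositive of premise 1 (O(~encrypt_request -> ~reconcile_ballot)) is O(reconcile_ballot -> encrypt_request), and O(reconcile_ballot) is already established, so O(encrypt_request).
Premise 5 is O(~recuse_self -> ~encrypt_request); contrapositively O(encrypt_request -> recuse_self). Since O(encrypt_request) holds, K gives O(recuse_self).
Premise 11 is O(escrow_minutes -> ~recuse_self); contrapositively O(recuse_self -> ~escrow_minutes). Since O(recuse_self) holds, K gives O(~escrow_minutes).
Premise 4 is O(~escrow_minutes -> grant_access); since O(~escrow_minutes), deontic closure gives O(grant_access).
Premise 3 is O(~escrow_consent -> ~grant_access); contrapositively O(grant_access -> escrow_consent). Since O(grant_access) holds, K gives O(escrow_consent).
From O(escrow_consent) and premise 2, O(escrow_consent -> reconcile_affidavit), we obtain O(reconcile_affidavit).
Premise 10, O(archive_patent -> ~reconcile_affidavit), contraposes to O(reconcile_affidavit -> ~archive_patent); with O(reconcile_affidavit) we get O(~archive_patent).
Premises 6, 9 do not contribute to this derivation.
Thus O(~archive_patent), which is F(archive_patent): archive_patent is forbidden.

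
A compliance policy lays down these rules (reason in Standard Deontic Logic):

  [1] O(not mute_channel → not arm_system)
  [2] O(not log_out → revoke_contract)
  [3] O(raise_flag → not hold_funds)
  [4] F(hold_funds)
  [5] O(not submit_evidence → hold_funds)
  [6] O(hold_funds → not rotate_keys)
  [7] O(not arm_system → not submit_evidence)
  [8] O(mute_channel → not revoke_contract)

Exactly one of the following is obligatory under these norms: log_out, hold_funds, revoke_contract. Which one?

log_out

Premise 4, F(hold_funds), is equivalent to O(not hold_funds).
The contrapositive of premise 5 (O(not submit_evidence → hold_funds)) is O(not hold_funds → submit_evidence), and O(not hold_funds) is already established, so O(submit_evidence).
Premise 7 is O(not arm_system → not submit_evidence); contrapositively O(submit_evidence → arm_system). Since O(submit_evidence) holds, K gives O(arm_system).
Premise 1 is O(not mute_channel → not arm_system); contrapositively O(arm_system → mute_channel). Since O(arm_system) holds, K gives O(mute_channel).
Premise 8 is O(mute_channel → not revoke_contract); since O(mute_channel), deontic closure gives O(not revoke_contract).
Premise 2 is O(not log_out → revoke_contract); contrapositively O(not revoke_contract → log_out). Since O(not revoke_contract) holds, K gives O(log_out).
So O(log_out) holds — log_out is obligatory. None of the other listed options is made obligatory by any chain of premises.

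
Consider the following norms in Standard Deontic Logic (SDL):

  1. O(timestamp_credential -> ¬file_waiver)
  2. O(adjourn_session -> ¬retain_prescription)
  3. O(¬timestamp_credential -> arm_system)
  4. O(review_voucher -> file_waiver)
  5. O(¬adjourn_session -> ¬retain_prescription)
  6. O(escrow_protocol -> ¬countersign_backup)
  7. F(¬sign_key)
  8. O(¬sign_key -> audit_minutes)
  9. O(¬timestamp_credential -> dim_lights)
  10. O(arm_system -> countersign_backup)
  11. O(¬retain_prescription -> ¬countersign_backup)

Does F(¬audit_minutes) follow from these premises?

Premise 8 is O(¬sign_key -> audit_minutes), but O(¬sign_key) is not derivable from the premises, so it does not yield O(audit_minutes).
No other premise forces O(audit_minutes). An ideal world satisfying every premise can still have ¬audit_minutes true, so F(¬audit_minutes) is not derivable.

No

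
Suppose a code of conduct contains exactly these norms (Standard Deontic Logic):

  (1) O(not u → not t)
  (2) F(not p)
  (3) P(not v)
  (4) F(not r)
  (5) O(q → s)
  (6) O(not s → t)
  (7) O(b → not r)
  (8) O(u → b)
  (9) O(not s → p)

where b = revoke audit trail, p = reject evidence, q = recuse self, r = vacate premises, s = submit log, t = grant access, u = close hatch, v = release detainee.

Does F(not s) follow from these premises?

F(not r) at premise 4 means O(r).
Premise 7, O(b → not r), contraposes to O(r → not b); with O(r) we get O(not b).
The contrapositive of premise 8 (O(u → b)) is O(not b → not u), and O(not b) is already established, so O(not u).
With premise 1, O(not u → not t), the K-axiom yields O(not t).
The contrapositive of premise 6 (O(not s → t)) is O(not t → s), and O(not t) is already established, so O(s).
Premises 2, 3, 5, 9 do not contribute to this derivation.
So O(s) holds, i.e. F(not s). The claim follows.

Yes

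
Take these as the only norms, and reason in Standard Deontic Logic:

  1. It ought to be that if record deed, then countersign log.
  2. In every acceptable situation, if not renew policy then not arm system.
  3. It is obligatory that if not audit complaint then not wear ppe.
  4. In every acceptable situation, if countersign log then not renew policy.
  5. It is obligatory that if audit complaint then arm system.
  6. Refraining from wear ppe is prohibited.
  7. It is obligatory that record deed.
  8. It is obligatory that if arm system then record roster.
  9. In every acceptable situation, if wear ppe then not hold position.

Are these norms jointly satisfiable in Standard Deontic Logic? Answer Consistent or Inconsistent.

Inconsistent

Premise 7 gives O(record_deed).
From O(record_deed) and premise 1, O(record_deed → countersign_log), we obtain O(countersign_log).
From O(countersign_log) and premise 4, O(countersign_log → ¬renew_policy), we obtain O(¬renew_policy).
Premise 2 is O(¬renew_policy → ¬arm_system); since O(¬renew_policy), deontic closure gives O(¬arm_system).
Premise 5 is O(audit_complaint → arm_system); contrapositively O(¬arm_system → ¬audit_complaint). Since O(¬arm_system) holds, K gives O(¬audit_complaint).
Premise 3 is O(¬audit_complaint → ¬wear_ppe); since O(¬audit_complaint), deontic closure gives O(¬wear_ppe).
Yet premise 6 is F(¬wear_ppe), i.e. O(wear_ppe).
We now have both O(¬wear_ppe) and O(wear_ppe) — wear_ppe is simultaneously obligatory and forbidden, violating the D-axiom.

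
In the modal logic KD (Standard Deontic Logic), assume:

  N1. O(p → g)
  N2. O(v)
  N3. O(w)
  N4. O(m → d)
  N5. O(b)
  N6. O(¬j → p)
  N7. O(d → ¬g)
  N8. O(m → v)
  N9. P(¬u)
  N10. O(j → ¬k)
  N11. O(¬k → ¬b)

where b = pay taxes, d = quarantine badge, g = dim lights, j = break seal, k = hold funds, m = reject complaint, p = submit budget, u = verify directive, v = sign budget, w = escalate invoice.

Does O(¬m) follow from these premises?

Yes

Premise 5 states O(b) outright.
Premise 11, O(¬k → ¬b), contraposes to O(b → k); with O(b) we get O(k).
The contrapositive of premise 10 (O(j → ¬k)) is O(k → ¬j), and O(k) is already established, so O(¬j).
From O(¬j) and premise 6, O(¬j → p), we obtain O(p).
From O(p) and premise 1, O(p → g), we obtain O(g).
The contrapositive of premise 7 (O(d → ¬g)) is O(g → ¬d), and O(g) is already established, so O(¬d).
The contrapositive of premise 4 (O(m → d)) is O(¬d → ¬m), and O(¬d) is already established, so O(¬m).
Premises 2, 3, 8, 9 do not contribute to this derivation.
So O(¬m) follows.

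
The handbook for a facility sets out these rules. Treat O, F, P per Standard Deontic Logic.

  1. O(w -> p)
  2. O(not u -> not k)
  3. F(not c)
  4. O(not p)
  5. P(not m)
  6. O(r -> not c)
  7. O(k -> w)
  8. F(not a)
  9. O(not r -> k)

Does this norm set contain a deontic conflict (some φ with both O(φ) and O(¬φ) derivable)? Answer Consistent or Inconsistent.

Inconsistent

From premise 4 we have O(not p).
Premise 1, O(w -> p), contraposes to O(not p -> not w); with O(not p) we get O(not w).
Premise 7, O(k -> w), contraposes to O(not w -> not k); with O(not w) we get O(not k).
Premise 9 is O(not r -> k); contrapositively O(not k -> r). Since O(not k) holds, K gives O(r).
From O(r) and premise 6, O(r -> not c), we obtain O(not c).
However, F(not c) at premise 3 amounts to O(c).
We now have both O(not c) and O(c) — c is simultaneously obligatory and forbidden, violating the D-axiom.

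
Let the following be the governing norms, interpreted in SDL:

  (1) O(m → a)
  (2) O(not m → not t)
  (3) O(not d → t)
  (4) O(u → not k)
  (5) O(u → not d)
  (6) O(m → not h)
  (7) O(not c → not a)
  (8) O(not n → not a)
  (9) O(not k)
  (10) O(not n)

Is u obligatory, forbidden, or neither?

Forbidden

Premise 10 gives O(not n).
With premise 8, O(not n → not a), the K-axiom yields O(not a).
Premise 1 is O(m → a); contrapositively O(not a → not m). Since O(not a) holds, K gives O(not m).
Applying K to premise 2 (O(not m → not t)) and O(not m) yields O(not t).
Premise 3 is O(not d → t); contrapositively O(not t → d). Since O(not t) holds, K gives O(d).
Premise 5, O(u → not d), contraposes to O(d → not u); with O(d) we get O(not u).
Premises 4, 6, 7, 9 do not contribute to this derivation.
Thus O(not u), which is F(u): u is forbidden.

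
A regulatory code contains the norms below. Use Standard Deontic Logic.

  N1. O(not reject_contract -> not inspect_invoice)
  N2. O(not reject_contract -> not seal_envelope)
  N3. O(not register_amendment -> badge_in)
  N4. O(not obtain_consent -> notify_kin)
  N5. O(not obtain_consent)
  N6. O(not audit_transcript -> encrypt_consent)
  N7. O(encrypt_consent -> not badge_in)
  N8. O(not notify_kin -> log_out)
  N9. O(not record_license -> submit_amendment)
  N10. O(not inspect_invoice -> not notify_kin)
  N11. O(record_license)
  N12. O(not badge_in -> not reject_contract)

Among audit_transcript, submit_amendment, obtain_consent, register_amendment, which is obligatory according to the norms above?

From premise 5 we have O(not obtain_consent).
Applying K to premise 4 (O(not obtain_consent -> notify_kin)) and O(not obtain_consent) yields O(notify_kin).
Premise 10, O(not inspect_invoice -> not notify_kin), contraposes to O(notify_kin -> inspect_invoice); with O(notify_kin) we get O(inspect_invoice).
Premise 1 is O(not reject_contract -> not inspect_invoice); contrapositively O(inspect_invoice -> reject_contract). Since O(inspect_invoice) holds, K gives O(reject_contract).
The contrapositive of premise 12 (O(not badge_in -> not reject_contract)) is O(reject_contract -> badge_in), and O(reject_contract) is already established, so O(badge_in).
The contrapositive of premise 7 (O(encrypt_consent -> not badge_in)) is O(badge_in -> not encrypt_consent), and O(badge_in) is already established, so O(not encrypt_consent).
Premise 6, O(not audit_transcript -> encrypt_consent), contraposes to O(not encrypt_consent -> audit_transcript); with O(not encrypt_consent) we get O(audit_transcript).
So O(audit_transcript) holds — audit_transcript is obligatory. None of the other listed options is made obligatory by any chain of premises.

audit_transcript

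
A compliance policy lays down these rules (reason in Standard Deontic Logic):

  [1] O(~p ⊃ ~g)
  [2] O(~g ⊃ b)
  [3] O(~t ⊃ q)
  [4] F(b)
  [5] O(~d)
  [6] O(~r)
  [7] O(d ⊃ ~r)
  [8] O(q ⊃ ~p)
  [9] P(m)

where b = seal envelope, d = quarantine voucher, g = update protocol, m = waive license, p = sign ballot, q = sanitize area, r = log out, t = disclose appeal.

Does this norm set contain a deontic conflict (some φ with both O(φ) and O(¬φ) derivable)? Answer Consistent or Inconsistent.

Consistent

Premise 7 is O(d ⊃ ~r); even if O(~r) held, inferring O(d) would be affirming the consequent — invalid.
So O(d) is not derivable, and the apparent clash with O(~d) does not arise.
A world satisfying every obligation exists (e.g. b=false, d=false, g=true, m=false, p=true, q=false, r=false, t=true); no atom is both obligatory and forbidden, so the set is consistent.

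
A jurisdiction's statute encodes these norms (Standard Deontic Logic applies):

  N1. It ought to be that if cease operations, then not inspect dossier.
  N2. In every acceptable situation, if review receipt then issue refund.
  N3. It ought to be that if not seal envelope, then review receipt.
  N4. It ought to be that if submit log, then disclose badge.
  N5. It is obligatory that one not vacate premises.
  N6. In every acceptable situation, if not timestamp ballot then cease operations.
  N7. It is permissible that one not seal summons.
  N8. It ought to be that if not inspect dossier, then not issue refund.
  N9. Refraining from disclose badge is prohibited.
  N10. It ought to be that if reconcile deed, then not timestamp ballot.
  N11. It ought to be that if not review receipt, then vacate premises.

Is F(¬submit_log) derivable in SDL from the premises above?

Premise 4 is O(submit_log → disclose_badge); even if O(disclose_badge) held, inferring O(submit_log) would be affirming the consequent — invalid.
No other premise forces O(submit_log). An ideal world satisfying every premise can still have ¬submit_log true, so F(¬submit_log) is not derivable.

No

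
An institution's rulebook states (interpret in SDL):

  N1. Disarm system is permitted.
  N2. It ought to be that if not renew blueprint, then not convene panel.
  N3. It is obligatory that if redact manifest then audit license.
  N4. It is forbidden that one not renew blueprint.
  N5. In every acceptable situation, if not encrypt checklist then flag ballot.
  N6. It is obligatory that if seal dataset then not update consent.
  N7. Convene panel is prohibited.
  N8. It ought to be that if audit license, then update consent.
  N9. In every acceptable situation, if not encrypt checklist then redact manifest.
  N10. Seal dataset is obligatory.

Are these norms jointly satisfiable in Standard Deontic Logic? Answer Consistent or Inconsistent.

Consistent

Premise 2 is O(¬renew_blueprint → ¬convene_panel); even if O(¬convene_panel) held, inferring O(¬renew_blueprint) would be affirming the consequent — invalid.
So O(¬renew_blueprint) is not derivable, and the apparent clash with O(renew_blueprint) does not arise.
A world satisfying every obligation exists (e.g. audit_license=false, convene_panel=false, disarm_system=false, encrypt_checklist=true, flag_ballot=false, redact_manifest=false, renew_blueprint=true, seal_dataset=true, update_consent=false); no atom is both obligatory and forbidden, so the set is consistent.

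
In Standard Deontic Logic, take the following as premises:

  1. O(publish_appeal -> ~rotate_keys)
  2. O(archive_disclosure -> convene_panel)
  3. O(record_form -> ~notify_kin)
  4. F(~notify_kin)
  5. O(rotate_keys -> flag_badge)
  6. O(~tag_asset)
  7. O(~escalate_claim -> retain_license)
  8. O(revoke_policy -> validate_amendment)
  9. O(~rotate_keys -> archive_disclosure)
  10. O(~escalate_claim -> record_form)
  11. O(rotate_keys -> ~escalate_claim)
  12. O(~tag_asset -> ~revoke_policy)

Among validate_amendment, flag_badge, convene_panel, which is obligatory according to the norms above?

Premise 4 is F(~notify_kin), i.e. O(notify_kin).
The contrapositive of premise 3 (O(record_form -> ~notify_kin)) is O(notify_kin -> ~record_form), and O(notify_kin) is already established, so O(~record_form).
Premise 10 is O(~escalate_claim -> record_form); contrapositively O(~record_form -> escalate_claim). Since O(~record_form) holds, K gives O(escalate_claim).
The contrapositive of premise 11 (O(rotate_keys -> ~escalate_claim)) is O(escalate_claim -> ~rotate_keys), and O(escalate_claim) is already established, so O(~rotate_keys).
With premise 9, O(~rotate_keys -> archive_disclosure), the K-axiom yields O(archive_disclosure).
Applying K to premise 2 (O(archive_disclosure -> convene_panel)) and O(archive_disclosure) yields O(convene_panel).
So O(convene_panel) holds — convene_panel is obligatory. None of the other listed options is made obligatory by any chain of premises.

convene_panel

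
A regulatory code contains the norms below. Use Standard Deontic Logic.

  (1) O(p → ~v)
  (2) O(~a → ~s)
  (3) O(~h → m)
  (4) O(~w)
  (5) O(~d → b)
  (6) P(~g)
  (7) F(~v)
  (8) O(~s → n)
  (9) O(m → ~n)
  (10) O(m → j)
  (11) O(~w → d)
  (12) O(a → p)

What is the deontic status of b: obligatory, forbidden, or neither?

Neither

Premise 5 is O(~d → b), but O(~d) is not derivable from the premises, so it does not yield O(b).
No premise or chain of K-axiom applications forces O(b), and none forces O(~b). So b is neither obligatory nor forbidden under these norms.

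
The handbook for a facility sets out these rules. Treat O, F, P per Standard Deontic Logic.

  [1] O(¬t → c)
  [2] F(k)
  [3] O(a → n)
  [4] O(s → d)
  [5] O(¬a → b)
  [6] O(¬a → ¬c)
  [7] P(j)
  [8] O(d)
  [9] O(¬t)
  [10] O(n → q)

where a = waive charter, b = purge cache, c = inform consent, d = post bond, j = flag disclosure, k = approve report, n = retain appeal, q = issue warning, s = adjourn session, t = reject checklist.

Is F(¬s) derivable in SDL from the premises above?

Premise 4 is O(s → d); even if O(d) held, inferring O(s) would be affirming the consequent — invalid.
No other premise forces O(s). An ideal world satisfying every premise can still have ¬s true, so F(¬s) is not derivable.

No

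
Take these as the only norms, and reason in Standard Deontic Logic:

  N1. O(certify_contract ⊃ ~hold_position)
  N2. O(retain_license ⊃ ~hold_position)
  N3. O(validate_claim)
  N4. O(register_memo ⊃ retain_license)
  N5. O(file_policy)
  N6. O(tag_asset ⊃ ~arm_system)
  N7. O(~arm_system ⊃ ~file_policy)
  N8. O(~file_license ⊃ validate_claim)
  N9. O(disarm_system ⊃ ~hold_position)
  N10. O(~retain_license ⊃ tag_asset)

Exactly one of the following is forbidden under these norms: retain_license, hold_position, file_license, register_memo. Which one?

hold_position

Premise 5 gives O(file_policy).
The contrapositive of premise 7 (O(~arm_system ⊃ ~file_policy)) is O(file_policy ⊃ arm_system), and O(file_policy) is already established, so O(arm_system).
Premise 6 is O(tag_asset ⊃ ~arm_system); contrapositively O(arm_system ⊃ ~tag_asset). Since O(arm_system) holds, K gives O(~tag_asset).
The contrapositive of premise 10 (O(~retain_license ⊃ tag_asset)) is O(~tag_asset ⊃ retain_license), and O(~tag_asset) is already established, so O(retain_license).
Premise 2 is O(retain_license ⊃ ~hold_position); since O(retain_license), deontic closure gives O(~hold_position).
So O(~hold_position) holds, i.e. hold_position is forbidden. None of the other listed options is forbidden under the premises.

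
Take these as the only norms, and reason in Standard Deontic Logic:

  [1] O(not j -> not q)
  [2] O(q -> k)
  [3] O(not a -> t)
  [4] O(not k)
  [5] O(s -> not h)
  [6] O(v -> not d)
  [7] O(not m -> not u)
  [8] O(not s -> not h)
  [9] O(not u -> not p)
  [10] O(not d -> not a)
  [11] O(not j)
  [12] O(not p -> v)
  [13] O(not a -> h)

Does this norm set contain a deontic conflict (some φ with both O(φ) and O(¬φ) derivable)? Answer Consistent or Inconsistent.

Premise 2 is O(q -> k), but O(q) is not derivable from the premises, so it does not yield O(k).
So O(k) is not derivable, and the apparent clash with O(not k) does not arise.
A world satisfying every obligation exists (e.g. a=true, d=true, h=false, j=false, k=false, m=true, p=true, q=false, s=false, t=false, u=true, v=false); no atom is both obligatory and forbidden, so the set is consistent.

Consistent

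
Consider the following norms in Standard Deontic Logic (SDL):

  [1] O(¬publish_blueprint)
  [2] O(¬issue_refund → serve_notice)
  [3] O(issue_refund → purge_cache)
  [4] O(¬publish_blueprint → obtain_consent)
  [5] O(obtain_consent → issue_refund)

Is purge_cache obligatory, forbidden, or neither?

Obligatory

Premise 1 states O(¬publish_blueprint) outright.
Premise 4 is O(¬publish_blueprint → obtain_consent); since O(¬publish_blueprint), deontic closure gives O(obtain_consent).
With premise 5, O(obtain_consent → issue_refund), the K-axiom yields O(issue_refund).
Applying K to premise 3 (O(issue_refund → purge_cache)) and O(issue_refund) yields O(purge_cache).
Premise 2 does not contribute to this derivation.
Hence purge_cache is obligatory.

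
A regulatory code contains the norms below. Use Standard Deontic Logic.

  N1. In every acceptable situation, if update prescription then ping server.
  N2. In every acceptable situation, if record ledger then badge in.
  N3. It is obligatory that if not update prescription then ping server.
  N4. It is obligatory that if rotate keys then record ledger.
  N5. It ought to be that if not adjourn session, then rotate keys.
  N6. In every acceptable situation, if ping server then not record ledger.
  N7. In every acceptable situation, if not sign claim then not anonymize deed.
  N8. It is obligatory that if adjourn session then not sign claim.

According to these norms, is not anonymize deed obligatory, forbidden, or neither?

Premises 3 and 1 are O(¬update_prescription → ping_server) and O(update_prescription → ping_server); every ideal world satisfies ¬update_prescription or update_prescription, so in either case ping_server holds — hence O(ping_server).
With premise 6, O(ping_server → ¬record_ledger), the K-axiom yields O(¬record_ledger).
Premise 4 is O(rotate_keys → record_ledger); contrapositively O(¬record_ledger → ¬rotate_keys). Since O(¬record_ledger) holds, K gives O(¬rotate_keys).
Premise 5, O(¬adjourn_session → rotate_keys), contraposes to O(¬rotate_keys → adjourn_session); with O(¬rotate_keys) we get O(adjourn_session).
From O(adjourn_session) and premise 8, O(adjourn_session → ¬sign_claim), we obtain O(¬sign_claim).
With premise 7, O(¬sign_claim → ¬anonymize_deed), the K-axiom yields O(¬anonymize_deed).
Premise 2 does not contribute to this derivation.
Hence ¬anonymize_deed is obligatory.

Obligatory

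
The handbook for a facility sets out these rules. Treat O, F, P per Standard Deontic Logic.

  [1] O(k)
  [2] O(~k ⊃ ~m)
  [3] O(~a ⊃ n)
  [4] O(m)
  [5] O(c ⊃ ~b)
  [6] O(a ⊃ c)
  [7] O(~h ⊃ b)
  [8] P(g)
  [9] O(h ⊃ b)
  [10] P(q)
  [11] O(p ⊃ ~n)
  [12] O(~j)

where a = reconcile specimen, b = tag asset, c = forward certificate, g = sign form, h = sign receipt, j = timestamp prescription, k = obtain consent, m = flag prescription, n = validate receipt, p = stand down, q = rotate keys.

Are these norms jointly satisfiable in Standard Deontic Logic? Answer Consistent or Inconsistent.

Consistent

Premise 2 is O(~k ⊃ ~m), but O(~k) is not derivable from the premises, so it does not yield O(~m).
So O(~m) is not derivable, and the apparent clash with O(m) does not arise.
A world satisfying every obligation exists (e.g. a=false, b=true, c=false, g=false, h=false, j=false, k=true, m=true, n=true, p=false, q=false); no atom is both obligatory and forbidden, so the set is consistent.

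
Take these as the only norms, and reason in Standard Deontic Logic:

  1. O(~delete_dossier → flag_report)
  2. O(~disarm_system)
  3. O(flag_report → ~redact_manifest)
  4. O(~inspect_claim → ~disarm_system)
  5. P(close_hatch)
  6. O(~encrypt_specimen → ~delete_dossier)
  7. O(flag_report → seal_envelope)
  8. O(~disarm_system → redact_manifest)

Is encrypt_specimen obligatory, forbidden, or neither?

From premise 2 we have O(~disarm_system).
From O(~disarm_system) and premise 8, O(~disarm_system → redact_manifest), we obtain O(redact_manifest).
Premise 3 is O(flag_report → ~redact_manifest); contrapositively O(redact_manifest → ~flag_report). Since O(redact_manifest) holds, K gives O(~flag_report).
Premise 1, O(~delete_dossier → flag_report), contraposes to O(~flag_report → delete_dossier); with O(~flag_report) we get O(delete_dossier).
The contrapositive of premise 6 (O(~encrypt_specimen → ~delete_dossier)) is O(delete_dossier → encrypt_specimen), and O(delete_dossier) is already established, so O(encrypt_specimen).
Premises 4, 5, 7 do not contribute to this derivation.
Hence encrypt_specimen is obligatory.

Obligatory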